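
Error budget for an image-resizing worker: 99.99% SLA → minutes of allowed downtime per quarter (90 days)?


Formula: allowed downtime = period * (100 - SLA) / 100
Period (quarter (90 days)) = 129600 minutes
Unavailability fraction = (100 - 99.99) / 100
Allowed downtime = 129600 * (100 - 99.99) / 100
Allowed downtime = 12.96 minutes

12.96 minutes


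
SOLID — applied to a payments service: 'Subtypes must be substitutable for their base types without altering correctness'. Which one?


This describes the Liskov Substitution Principle (LSP)

Liskov Substitution Principle (LSP)


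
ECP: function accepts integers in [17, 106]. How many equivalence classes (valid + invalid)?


Valid range: [17, 106]
Class 1: x < 17 — invalid
Class 2: 17 ≤ x ≤ 106 — valid
Class 3: x > 106 — invalid
Total equivalence classes: 3

3 equivalence classes


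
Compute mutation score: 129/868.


Mutation score = killed / total * 100
Mutation score = 129 / 868 * 100
Mutation score = 14.86%

14.86%


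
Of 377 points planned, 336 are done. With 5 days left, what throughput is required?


Formula: Required rate = Remaining points / Days left
Remaining = 377 - 336 = 41 points
Required rate = 41 / 5 = 8.2 points/day

8.2 points/day


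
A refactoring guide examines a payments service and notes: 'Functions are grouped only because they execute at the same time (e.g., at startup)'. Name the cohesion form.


Reasoning: Related by timing only
Type: Temporal cohesion

Temporal cohesion


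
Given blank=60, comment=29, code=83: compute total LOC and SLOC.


Total LOC = blank + comment + code
Total LOC = 60 + 29 + 83 = 172
SLOC (source only) = code = 83

Total LOC: 172, SLOC: 83


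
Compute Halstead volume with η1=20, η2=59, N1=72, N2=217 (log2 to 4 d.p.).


Formula: V = N * log2(η), where N = N1 + N2 and η = η1 + η2
η = 20 + 59 = 79
N = 72 + 217 = 289
log2(79) ≈ 6.3038
V = 289 * 6.3038 = 1821.80

1821.80


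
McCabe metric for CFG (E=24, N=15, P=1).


Formula: V(G) = E - N + 2P
V(G) = 24 - 15 + 2*1
V(G) = 9 + 2
V(G) = 11

11


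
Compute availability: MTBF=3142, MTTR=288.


Availability = MTBF / (MTBF + MTTR)
Availability = 3142 / (3142 + 288)
Availability = 3142 / 3430
Availability = 91.6035%

91.6035%


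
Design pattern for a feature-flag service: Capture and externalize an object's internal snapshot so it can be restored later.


This matches the Memento pattern

Memento


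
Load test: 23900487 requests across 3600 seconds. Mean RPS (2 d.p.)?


Formula: throughput = requests / seconds
throughput = 23900487 / 3600
throughput = 6639.02 requests/second

6639.02 requests/second


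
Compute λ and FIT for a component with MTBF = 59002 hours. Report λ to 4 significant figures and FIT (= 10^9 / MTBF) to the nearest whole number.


Formula: λ = 1 / MTBF; FIT = λ × 1e9 = 1e9 / MTBF
λ = 1 / 59002 ≈ 1.695e-05 failures/hour
FIT = 1e9 / 59002 ≈ 16949 failures per 1e9 hours (nearest whole number)

λ = 1.695e-05 /h, FIT = 16949


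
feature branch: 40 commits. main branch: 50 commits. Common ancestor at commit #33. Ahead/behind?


Common ancestor: commit #33
feature commits after divergence: 40 - 33 = 7
main commits after divergence: 50 - 33 = 17
feature is 7 commits ahead of main
main is 17 commits ahead of feature

feature ahead: 7, main ahead: 17


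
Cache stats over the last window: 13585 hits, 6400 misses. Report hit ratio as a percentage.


Formula: hit rate = hits / (hits + misses) * 100
hit rate = 13585 / (13585 + 6400) * 100
hit rate = 13585 / 19985 * 100
hit rate = 67.98%

67.98%


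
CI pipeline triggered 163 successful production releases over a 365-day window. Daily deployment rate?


Formula: deployments per day = releases / days
= 163 / 365
= 0.447 deploys/day
(equivalently, 3.13 deploys/week)

0.447 deploys/day


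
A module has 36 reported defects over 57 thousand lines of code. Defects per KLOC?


Defect density = defects / KLOC
Defect density = 36 / 57
Defect density = 0.632 defects/KLOC

0.632 defects/KLOC


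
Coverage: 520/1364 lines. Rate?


Coverage = covered / total * 100
Coverage = 520 / 1364 * 100
Coverage = 38.12%

38.12%


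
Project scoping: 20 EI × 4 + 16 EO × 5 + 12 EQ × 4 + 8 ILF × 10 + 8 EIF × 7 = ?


UFP = EI*4 + EO*5 + EQ*4 + ILF*10 + EIF*7
UFP = 20*4 + 16*5 + 12*4 + 8*10 + 8*7
UFP = 80 + 80 + 48 + 80 + 56
UFP = 344

344


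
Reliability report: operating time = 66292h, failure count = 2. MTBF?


Formula: MTBF = Total operating time / Number of failures
MTBF = 66292 / 2
MTBF = 33146.0 hours

33146.0 hours


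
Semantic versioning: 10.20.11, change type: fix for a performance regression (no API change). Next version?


Current: 10.20.11
Change category: 'fix for a performance regression (no API change)' → patch bump
SemVer rule: patch bump → increment PATCH (MAJOR and MINOR unchanged)
New: 10.20.12

10.20.12


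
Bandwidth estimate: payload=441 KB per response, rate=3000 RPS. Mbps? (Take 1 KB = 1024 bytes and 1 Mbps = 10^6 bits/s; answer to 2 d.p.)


Formula: Mbps = payload_bytes * RPS * 8 / 1e6
Payload per request = 441 KB = 441 * 1024 = 451584 bytes
Total bytes/sec = 451584 * 3000 = 1354752000
Total bits/sec = 1354752000 * 8 = 10838016000
Mbps = 10838016000 / 1e6 = 10838.02

10838.02 Mbps


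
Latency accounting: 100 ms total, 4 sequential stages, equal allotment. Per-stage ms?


Formula: per_stage = total_budget / stages
per_stage = 100 / 4
per_stage = 25.0 ms

25.0 ms


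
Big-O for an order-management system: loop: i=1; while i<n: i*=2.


Reasoning: i doubles each step so iterations are log2(n)
Complexity: O(log n)

O(log n)


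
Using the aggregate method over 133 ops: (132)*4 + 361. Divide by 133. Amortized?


Formula: Amortized cost = Total cost / Operations
Total cost = (132 * 4) + (1 * 361)
Total cost = 528 + 361 = 889
Amortized = 889 / 133 = 6.6842

6.6842


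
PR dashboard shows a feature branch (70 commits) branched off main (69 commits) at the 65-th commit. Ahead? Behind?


Common ancestor: commit #65
feature commits after divergence: 70 - 65 = 5
main commits after divergence: 69 - 65 = 4
feature is 5 commits ahead of main
main is 4 commits ahead of feature

feature ahead: 5, main ahead: 4


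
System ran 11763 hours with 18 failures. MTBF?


Formula: MTBF = Total operating time / Number of failures
MTBF = 11763 / 18
MTBF = 653.5 hours

653.5 hours


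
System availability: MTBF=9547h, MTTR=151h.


Availability = MTBF / (MTBF + MTTR)
Availability = 9547 / (9547 + 151)
Availability = 9547 / 9698
Availability = 98.443%

98.443%


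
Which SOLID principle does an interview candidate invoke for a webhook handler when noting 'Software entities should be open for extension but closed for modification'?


This describes the Open/Closed Principle (OCP)

Open/Closed Principle (OCP)


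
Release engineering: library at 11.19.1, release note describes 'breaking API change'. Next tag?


Current: 11.19.1
Change category: 'breaking API change' → major bump
SemVer rule: major bump → increment MAJOR, reset MINOR and PATCH to 0
New: 12.0.0

12.0.0


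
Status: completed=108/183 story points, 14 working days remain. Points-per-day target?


Formula: Required rate = Remaining points / Days left
Remaining = 183 - 108 = 75 points
Required rate = 75 / 14 = 5.36 points/day

5.36 points/day


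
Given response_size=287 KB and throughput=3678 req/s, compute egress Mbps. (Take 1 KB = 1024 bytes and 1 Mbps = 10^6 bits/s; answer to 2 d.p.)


Formula: Mbps = payload_bytes * RPS * 8 / 1e6
Payload per request = 287 KB = 287 * 1024 = 293888 bytes
Total bytes/sec = 293888 * 3678 = 1080920064
Total bits/sec = 1080920064 * 8 = 8647360512
Mbps = 8647360512 / 1e6 = 8647.36

8647.36 Mbps


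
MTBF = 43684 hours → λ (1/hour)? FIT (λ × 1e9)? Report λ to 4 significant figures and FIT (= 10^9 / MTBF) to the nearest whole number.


Formula: λ = 1 / MTBF; FIT = λ × 1e9 = 1e9 / MTBF
λ = 1 / 43684 ≈ 2.289e-05 failures/hour
FIT = 1e9 / 43684 ≈ 22892 failures per 1e9 hours (nearest whole number)

λ = 2.289e-05 /h, FIT = 22892


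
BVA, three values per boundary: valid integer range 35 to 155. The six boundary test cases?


Range: [35, 155]
Boundaries: just below min, min, min+1, max-1, max, just above max
Values: [34, 35, 36, 154, 155, 156]

[34, 35, 36, 154, 155, 156]


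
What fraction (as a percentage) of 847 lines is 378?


Coverage = covered / total * 100
Coverage = 378 / 847 * 100
Coverage = 44.63%

44.63%


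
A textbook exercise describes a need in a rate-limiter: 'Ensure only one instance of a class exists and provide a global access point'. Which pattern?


This matches the Singleton pattern

Singleton


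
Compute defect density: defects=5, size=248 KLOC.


Defect density = defects / KLOC
Defect density = 5 / 248
Defect density = 0.02 defects/KLOC

0.02 defects/KLOC


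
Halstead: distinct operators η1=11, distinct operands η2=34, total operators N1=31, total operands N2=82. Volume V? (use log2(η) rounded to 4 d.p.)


Formula: V = N * log2(η), where N = N1 + N2 and η = η1 + η2
η = 11 + 34 = 45
N = 31 + 82 = 113
log2(45) ≈ 5.4919
V = 113 * 5.4919 = 620.58

620.58


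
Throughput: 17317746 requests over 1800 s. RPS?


Formula: throughput = requests / seconds
throughput = 17317746 / 1800
throughput = 9620.97 requests/second

9620.97 requests/second


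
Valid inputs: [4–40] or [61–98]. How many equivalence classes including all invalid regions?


Valid ranges: [4,40] and [61,98]
Class 1: x < 4 — invalid
Class 2: 4 ≤ x ≤ 40 — valid
Class 3: 40 < x < 61 — invalid (gap between ranges)
Class 4: 61 ≤ x ≤ 98 — valid
Class 5: x > 98 — invalid
Total equivalence classes: 5

5 equivalence classes


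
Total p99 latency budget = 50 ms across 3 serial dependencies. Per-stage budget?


Formula: per_stage = total_budget / stages
per_stage = 50 / 3
per_stage = 16.67 ms

16.67 ms


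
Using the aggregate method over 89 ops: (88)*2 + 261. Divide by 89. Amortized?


Formula: Amortized cost = Total cost / Operations
Total cost = (88 * 2) + (1 * 261)
Total cost = 176 + 261 = 437
Amortized = 437 / 89 = 4.9101

4.9101


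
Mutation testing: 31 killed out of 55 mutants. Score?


Mutation score = killed / total * 100
Mutation score = 31 / 55 * 100
Mutation score = 56.36%

56.36%


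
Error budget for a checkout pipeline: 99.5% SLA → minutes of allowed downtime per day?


Formula: allowed downtime = period * (100 - SLA) / 100
Period (day) = 1440 minutes
Unavailability fraction = (100 - 99.5) / 100
Allowed downtime = 1440 * (100 - 99.5) / 100
Allowed downtime = 7.2 minutes

7.2 minutes


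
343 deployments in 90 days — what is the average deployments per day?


Formula: deployments per day = releases / days
= 343 / 90
= 3.811 deploys/day
(equivalently, 26.68 deploys/week)

3.811 deploys/day


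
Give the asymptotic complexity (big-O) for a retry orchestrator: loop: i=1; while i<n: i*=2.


Reasoning: i doubles each step so iterations are log2(n)
Complexity: O(log n)

O(log n)


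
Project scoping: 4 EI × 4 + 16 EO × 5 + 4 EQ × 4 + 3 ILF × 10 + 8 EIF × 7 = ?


UFP = EI*4 + EO*5 + EQ*4 + ILF*10 + EIF*7
UFP = 4*4 + 16*5 + 4*4 + 3*10 + 8*7
UFP = 16 + 80 + 16 + 30 + 56
UFP = 198

198


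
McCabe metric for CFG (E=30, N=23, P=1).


Formula: V(G) = E - N + 2P
V(G) = 30 - 23 + 2*1
V(G) = 7 + 2
V(G) = 9

9


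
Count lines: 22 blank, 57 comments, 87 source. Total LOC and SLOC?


Total LOC = blank + comment + code
Total LOC = 22 + 57 + 87 = 166
SLOC (source only) = code = 87

Total LOC: 166, SLOC: 87


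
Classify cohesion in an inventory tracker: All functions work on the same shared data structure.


Reasoning: Functions share data
Type: Communicational cohesion

Communicational cohesion


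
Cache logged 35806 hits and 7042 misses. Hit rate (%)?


Formula: hit rate = hits / (hits + misses) * 100
hit rate = 35806 / (35806 + 7042) * 100
hit rate = 35806 / 42848 * 100
hit rate = 83.57%

83.57%


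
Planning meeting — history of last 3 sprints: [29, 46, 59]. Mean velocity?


Formula: Avg velocity = Total points / Number of sprints
Points: [29, 46, 59]
Sum = 29 + 46 + 59 = 134
Avg velocity = 134 / 3 = 44.67 points/sprint

44.67 points/sprint


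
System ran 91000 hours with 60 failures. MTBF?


Formula: MTBF = Total operating time / Number of failures
MTBF = 91000 / 60
MTBF = 1516.67 hours

1516.67 hours


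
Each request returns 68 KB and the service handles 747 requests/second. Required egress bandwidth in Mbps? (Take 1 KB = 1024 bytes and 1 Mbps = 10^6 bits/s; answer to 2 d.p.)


Formula: Mbps = payload_bytes * RPS * 8 / 1e6
Payload per request = 68 KB = 68 * 1024 = 69632 bytes
Total bytes/sec = 69632 * 747 = 52015104
Total bits/sec = 52015104 * 8 = 416120832
Mbps = 416120832 / 1e6 = 416.12

416.12 Mbps


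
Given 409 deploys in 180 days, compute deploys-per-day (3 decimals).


Formula: deployments per day = releases / days
= 409 / 180
= 2.272 deploys/day
(equivalently, 15.91 deploys/week)

2.272 deploys/day


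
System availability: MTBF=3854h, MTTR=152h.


Availability = MTBF / (MTBF + MTTR)
Availability = 3854 / (3854 + 152)
Availability = 3854 / 4006
Availability = 96.2057%

96.2057%


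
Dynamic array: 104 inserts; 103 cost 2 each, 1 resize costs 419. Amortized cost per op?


Formula: Amortized cost = Total cost / Operations
Total cost = (103 * 2) + (1 * 419)
Total cost = 206 + 419 = 625
Amortized = 625 / 104 = 6.0096

6.0096


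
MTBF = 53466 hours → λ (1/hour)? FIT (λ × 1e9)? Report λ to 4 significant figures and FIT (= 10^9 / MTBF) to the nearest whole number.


Formula: λ = 1 / MTBF; FIT = λ × 1e9 = 1e9 / MTBF
λ = 1 / 53466 ≈ 1.870e-05 failures/hour
FIT = 1e9 / 53466 ≈ 18703 failures per 1e9 hours (nearest whole number)

λ = 1.870e-05 /h, FIT = 18703


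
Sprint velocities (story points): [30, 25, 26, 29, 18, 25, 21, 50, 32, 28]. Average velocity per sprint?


Formula: Avg velocity = Total points / Number of sprints
Points: [30, 25, 26, 29, 18, 25, 21, 50, 32, 28]
Sum = 30 + 25 + 26 + 29 + 18 + 25 + 21 + 50 + 32 + 28 = 284
Avg velocity = 284 / 10 = 28.4 points/sprint

28.4 points/sprint


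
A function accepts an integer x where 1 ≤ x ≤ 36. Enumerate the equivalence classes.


Valid range: [1, 36]
Class 1: x < 1 — invalid
Class 2: 1 ≤ x ≤ 36 — valid
Class 3: x > 36 — invalid
Total equivalence classes: 3

3 equivalence classes


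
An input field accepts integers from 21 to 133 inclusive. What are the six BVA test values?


Range: [21, 133]
Boundaries: just below min, min, min+1, max-1, max, just above max
Values: [20, 21, 22, 132, 133, 134]

[20, 21, 22, 132, 133, 134]


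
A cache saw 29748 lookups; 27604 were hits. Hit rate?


Formula: hit rate = hits / (hits + misses) * 100
hit rate = 27604 / (27604 + 2144) * 100
hit rate = 27604 / 29748 * 100
hit rate = 92.79%

92.79%


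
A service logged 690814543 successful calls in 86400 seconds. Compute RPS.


Formula: throughput = requests / seconds
throughput = 690814543 / 86400
throughput = 7995.54 requests/second

7995.54 requests/second


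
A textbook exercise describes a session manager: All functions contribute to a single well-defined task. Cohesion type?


Reasoning: Best: single purpose
Type: Functional cohesion

Functional cohesion


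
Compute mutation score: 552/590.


Mutation score = killed / total * 100
Mutation score = 552 / 590 * 100
Mutation score = 93.56%

93.56%


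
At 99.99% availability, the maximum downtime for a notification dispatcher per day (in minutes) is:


Formula: allowed downtime = period * (100 - SLA) / 100
Period (day) = 1440 minutes
Unavailability fraction = (100 - 99.99) / 100
Allowed downtime = 1440 * (100 - 99.99) / 100
Allowed downtime = 0.144 minutes

0.144 minutes


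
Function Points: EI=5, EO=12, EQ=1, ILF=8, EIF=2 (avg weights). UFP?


UFP = EI*4 + EO*5 + EQ*4 + ILF*10 + EIF*7
UFP = 5*4 + 12*5 + 1*4 + 8*10 + 2*7
UFP = 20 + 60 + 4 + 80 + 14
UFP = 178

178


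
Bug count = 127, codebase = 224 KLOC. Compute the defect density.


Defect density = defects / KLOC
Defect density = 127 / 224
Defect density = 0.567 defects/KLOC

0.567 defects/KLOC


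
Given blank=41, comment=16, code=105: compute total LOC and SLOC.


Total LOC = blank + comment + code
Total LOC = 41 + 16 + 105 = 162
SLOC (source only) = code = 105

Total LOC: 162, SLOC: 105


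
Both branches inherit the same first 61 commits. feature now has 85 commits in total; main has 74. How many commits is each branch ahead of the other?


Common ancestor: commit #61
feature commits after divergence: 85 - 61 = 24
main commits after divergence: 74 - 61 = 13
feature is 24 commits ahead of main
main is 13 commits ahead of feature

feature ahead: 24, main ahead: 13


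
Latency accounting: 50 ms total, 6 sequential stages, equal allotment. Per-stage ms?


Formula: per_stage = total_budget / stages
per_stage = 50 / 6
per_stage = 8.33 ms

8.33 ms


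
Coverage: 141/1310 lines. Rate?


Coverage = covered / total * 100
Coverage = 141 / 1310 * 100
Coverage = 10.76%

10.76%


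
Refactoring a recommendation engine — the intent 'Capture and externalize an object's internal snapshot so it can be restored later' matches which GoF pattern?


This matches the Memento pattern

Memento


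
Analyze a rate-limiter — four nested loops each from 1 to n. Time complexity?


Reasoning: four levels of nesting
Complexity: O(n^4)

O(n^4)


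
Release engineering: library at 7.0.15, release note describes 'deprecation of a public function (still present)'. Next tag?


Current: 7.0.15
Change category: 'deprecation of a public function (still present)' → minor bump
SemVer rule: minor bump → increment MINOR, reset PATCH to 0 (MAJOR unchanged)
New: 7.1.0

7.1.0


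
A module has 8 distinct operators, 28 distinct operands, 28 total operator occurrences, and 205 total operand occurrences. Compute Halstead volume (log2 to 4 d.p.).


Formula: V = N * log2(η), where N = N1 + N2 and η = η1 + η2
η = 8 + 28 = 36
N = 28 + 205 = 233
log2(36) ≈ 5.1699
V = 233 * 5.1699 = 1204.59

1204.59


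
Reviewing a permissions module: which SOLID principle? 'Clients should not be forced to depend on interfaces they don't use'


This describes the Interface Segregation Principle (ISP)

Interface Segregation Principle (ISP)


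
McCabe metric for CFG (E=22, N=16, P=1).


Formula: V(G) = E - N + 2P
V(G) = 22 - 16 + 2*1
V(G) = 6 + 2
V(G) = 8

8


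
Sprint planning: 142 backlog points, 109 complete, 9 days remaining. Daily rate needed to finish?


Formula: Required rate = Remaining points / Days left
Remaining = 142 - 109 = 33 points
Required rate = 33 / 9 = 3.67 points/day

3.67 points/day


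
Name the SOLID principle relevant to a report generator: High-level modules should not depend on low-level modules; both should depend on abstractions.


This describes the Dependency Inversion Principle (DIP)

Dependency Inversion Principle (DIP)


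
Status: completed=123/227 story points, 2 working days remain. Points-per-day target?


Formula: Required rate = Remaining points / Days left
Remaining = 227 - 123 = 104 points
Required rate = 104 / 2 = 52.0 points/day

52.0 points/day


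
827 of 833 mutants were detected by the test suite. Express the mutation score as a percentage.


Mutation score = killed / total * 100
Mutation score = 827 / 833 * 100
Mutation score = 99.28%

99.28%


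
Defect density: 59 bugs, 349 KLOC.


Defect density = defects / KLOC
Defect density = 59 / 349
Defect density = 0.169 defects/KLOC

0.169 defects/KLOC


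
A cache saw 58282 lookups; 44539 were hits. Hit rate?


Formula: hit rate = hits / (hits + misses) * 100
hit rate = 44539 / (44539 + 13743) * 100
hit rate = 44539 / 58282 * 100
hit rate = 76.42%

76.42%


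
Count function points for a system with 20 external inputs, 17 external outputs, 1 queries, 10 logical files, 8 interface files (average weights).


UFP = EI*4 + EO*5 + EQ*4 + ILF*10 + EIF*7
UFP = 20*4 + 17*5 + 1*4 + 10*10 + 8*7
UFP = 80 + 85 + 4 + 100 + 56
UFP = 325

325


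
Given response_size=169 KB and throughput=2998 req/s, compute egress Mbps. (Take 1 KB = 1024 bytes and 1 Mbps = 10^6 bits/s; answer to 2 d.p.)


Formula: Mbps = payload_bytes * RPS * 8 / 1e6
Payload per request = 169 KB = 169 * 1024 = 173056 bytes
Total bytes/sec = 173056 * 2998 = 518821888
Total bits/sec = 518821888 * 8 = 4150575104
Mbps = 4150575104 / 1e6 = 4150.58

4150.58 Mbps


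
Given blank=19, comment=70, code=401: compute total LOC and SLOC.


Total LOC = blank + comment + code
Total LOC = 19 + 70 + 401 = 490
SLOC (source only) = code = 401

Total LOC: 490, SLOC: 401


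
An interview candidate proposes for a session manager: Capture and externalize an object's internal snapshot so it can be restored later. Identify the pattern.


This matches the Memento pattern

Memento


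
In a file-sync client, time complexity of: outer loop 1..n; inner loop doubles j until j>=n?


Reasoning: linear outer times logarithmic inner
Complexity: O(n log n)

O(n log n)


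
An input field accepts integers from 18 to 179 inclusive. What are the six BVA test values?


Range: [18, 179]
Boundaries: just below min, min, min+1, max-1, max, just above max
Values: [17, 18, 19, 178, 179, 180]

[17, 18, 19, 178, 179, 180]


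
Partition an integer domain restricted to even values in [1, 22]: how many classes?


Constraint: even integers in [1, 22]
Class 1: x < 1 — out-of-range invalid
Class 2: x in [1,22] but odd — wrong type invalid
Class 3: x in [1,22] and even — valid
Class 4: x > 22 — out-of-range invalid
Total equivalence classes: 4

4 equivalence classes


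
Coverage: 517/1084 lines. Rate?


Coverage = covered / total * 100
Coverage = 517 / 1084 * 100
Coverage = 47.69%

47.69%


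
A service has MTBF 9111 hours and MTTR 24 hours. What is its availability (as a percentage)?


Availability = MTBF / (MTBF + MTTR)
Availability = 9111 / (9111 + 24)
Availability = 9111 / 9135
Availability = 99.7373%

99.7373%


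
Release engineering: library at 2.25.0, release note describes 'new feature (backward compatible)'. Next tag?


Current: 2.25.0
Change category: 'new feature (backward compatible)' → minor bump
SemVer rule: minor bump → increment MINOR, reset PATCH to 0 (MAJOR unchanged)
New: 2.26.0

2.26.0


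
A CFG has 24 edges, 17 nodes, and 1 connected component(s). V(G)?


Formula: V(G) = E - N + 2P
V(G) = 24 - 17 + 2*1
V(G) = 7 + 2
V(G) = 9

9


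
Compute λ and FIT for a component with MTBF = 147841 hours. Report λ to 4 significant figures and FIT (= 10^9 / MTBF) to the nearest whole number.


Formula: λ = 1 / MTBF; FIT = λ × 1e9 = 1e9 / MTBF
λ = 1 / 147841 ≈ 6.764e-06 failures/hour
FIT = 1e9 / 147841 ≈ 6764 failures per 1e9 hours (nearest whole number)

λ = 6.764e-06 /h, FIT = 6764


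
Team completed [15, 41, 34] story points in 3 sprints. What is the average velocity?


Formula: Avg velocity = Total points / Number of sprints
Points: [15, 41, 34]
Sum = 15 + 41 + 34 = 90
Avg velocity = 90 / 3 = 30.0 points/sprint

30.0 points/sprint


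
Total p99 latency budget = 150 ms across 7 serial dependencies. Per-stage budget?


Formula: per_stage = total_budget / stages
per_stage = 150 / 7
per_stage = 21.43 ms

21.43 ms


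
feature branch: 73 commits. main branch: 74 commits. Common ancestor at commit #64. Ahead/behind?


Common ancestor: commit #64
feature commits after divergence: 73 - 64 = 9
main commits after divergence: 74 - 64 = 10
feature is 9 commits ahead of main
main is 10 commits ahead of feature

feature ahead: 9, main ahead: 10


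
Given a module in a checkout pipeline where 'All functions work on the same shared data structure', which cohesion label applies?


Reasoning: Functions share data
Type: Communicational cohesion

Communicational cohesion


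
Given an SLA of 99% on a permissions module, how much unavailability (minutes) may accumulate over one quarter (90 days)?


Formula: allowed downtime = period * (100 - SLA) / 100
Period (quarter (90 days)) = 129600 minutes
Unavailability fraction = (100 - 99.0) / 100
Allowed downtime = 129600 * (100 - 99.0) / 100
Allowed downtime = 1296.0 minutes

1296.0 minutes


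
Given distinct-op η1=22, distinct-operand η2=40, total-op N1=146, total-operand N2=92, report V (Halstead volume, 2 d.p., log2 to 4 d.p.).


Formula: V = N * log2(η), where N = N1 + N2 and η = η1 + η2
η = 22 + 40 = 62
N = 146 + 92 = 238
log2(62) ≈ 5.9542
V = 238 * 5.9542 = 1417.10

1417.10


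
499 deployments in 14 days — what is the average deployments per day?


Formula: deployments per day = releases / days
= 499 / 14
= 35.643 deploys/day
(equivalently, 249.5 deploys/week)

35.643 deploys/day


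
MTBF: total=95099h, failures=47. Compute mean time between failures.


Formula: MTBF = Total operating time / Number of failures
MTBF = 95099 / 47
MTBF = 2023.38 hours

2023.38 hours


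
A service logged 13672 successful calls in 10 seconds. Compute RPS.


Formula: throughput = requests / seconds
throughput = 13672 / 10
throughput = 1367.2 requests/second

1367.2 requests/second


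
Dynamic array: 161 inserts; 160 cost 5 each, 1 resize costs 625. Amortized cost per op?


Formula: Amortized cost = Total cost / Operations
Total cost = (160 * 5) + (1 * 625)
Total cost = 800 + 625 = 1425
Amortized = 1425 / 161 = 8.8509

8.8509


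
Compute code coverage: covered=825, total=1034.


Coverage = covered / total * 100
Coverage = 825 / 1034 * 100
Coverage = 79.79%

79.79%


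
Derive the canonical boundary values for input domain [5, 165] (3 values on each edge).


Range: [5, 165]
Boundaries: just below min, min, min+1, max-1, max, just above max
Values: [4, 5, 6, 164, 165, 166]

[4, 5, 6, 164, 165, 166]


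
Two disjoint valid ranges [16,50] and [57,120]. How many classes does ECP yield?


Valid ranges: [16,50] and [57,120]
Class 1: x < 16 — invalid
Class 2: 16 ≤ x ≤ 50 — valid
Class 3: 50 < x < 57 — invalid (gap between ranges)
Class 4: 57 ≤ x ≤ 120 — valid
Class 5: x > 120 — invalid
Total equivalence classes: 5

5 equivalence classes


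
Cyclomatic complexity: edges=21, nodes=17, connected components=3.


Formula: V(G) = E - N + 2P
V(G) = 21 - 17 + 2*3
V(G) = 4 + 6
V(G) = 10

10


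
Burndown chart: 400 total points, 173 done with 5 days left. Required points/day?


Formula: Required rate = Remaining points / Days left
Remaining = 400 - 173 = 227 points
Required rate = 227 / 5 = 45.4 points/day

45.4 points/day


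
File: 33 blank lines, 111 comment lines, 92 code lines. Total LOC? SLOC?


Total LOC = blank + comment + code
Total LOC = 33 + 111 + 92 = 236
SLOC (source only) = code = 92

Total LOC: 236, SLOC: 92


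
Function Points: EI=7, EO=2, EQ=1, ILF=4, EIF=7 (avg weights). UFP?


UFP = EI*4 + EO*5 + EQ*4 + ILF*10 + EIF*7
UFP = 7*4 + 2*5 + 1*4 + 4*10 + 7*7
UFP = 28 + 10 + 4 + 40 + 49
UFP = 131

131


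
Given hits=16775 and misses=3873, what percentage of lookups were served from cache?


Formula: hit rate = hits / (hits + misses) * 100
hit rate = 16775 / (16775 + 3873) * 100
hit rate = 16775 / 20648 * 100
hit rate = 81.24%

81.24%


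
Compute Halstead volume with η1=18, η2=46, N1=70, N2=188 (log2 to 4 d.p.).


Formula: V = N * log2(η), where N = N1 + N2 and η = η1 + η2
η = 18 + 46 = 64
N = 70 + 188 = 258
log2(64) ≈ 6.0000
V = 258 * 6.0000 = 1548.00

1548.00


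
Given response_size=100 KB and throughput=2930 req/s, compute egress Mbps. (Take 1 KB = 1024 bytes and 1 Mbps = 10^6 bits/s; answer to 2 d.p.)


Formula: Mbps = payload_bytes * RPS * 8 / 1e6
Payload per request = 100 KB = 100 * 1024 = 102400 bytes
Total bytes/sec = 102400 * 2930 = 300032000
Total bits/sec = 300032000 * 8 = 2400256000
Mbps = 2400256000 / 1e6 = 2400.26

2400.26 Mbps


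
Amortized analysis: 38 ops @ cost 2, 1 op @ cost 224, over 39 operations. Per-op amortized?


Formula: Amortized cost = Total cost / Operations
Total cost = (38 * 2) + (1 * 224)
Total cost = 76 + 224 = 300
Amortized = 300 / 39 = 7.6923

7.6923


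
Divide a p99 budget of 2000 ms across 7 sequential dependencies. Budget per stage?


Formula: per_stage = total_budget / stages
per_stage = 2000 / 7
per_stage = 285.71 ms

285.71 ms


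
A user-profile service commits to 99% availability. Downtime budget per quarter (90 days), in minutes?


Formula: allowed downtime = period * (100 - SLA) / 100
Period (quarter (90 days)) = 129600 minutes
Unavailability fraction = (100 - 99.0) / 100
Allowed downtime = 129600 * (100 - 99.0) / 100
Allowed downtime = 1296.0 minutes

1296.0 minutes


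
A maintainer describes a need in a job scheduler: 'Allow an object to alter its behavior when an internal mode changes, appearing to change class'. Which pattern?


This matches the State pattern

State


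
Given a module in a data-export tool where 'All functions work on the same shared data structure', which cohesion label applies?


Reasoning: Functions share data
Type: Communicational cohesion

Communicational cohesion


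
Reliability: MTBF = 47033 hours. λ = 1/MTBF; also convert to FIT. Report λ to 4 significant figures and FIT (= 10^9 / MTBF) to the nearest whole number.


Formula: λ = 1 / MTBF; FIT = λ × 1e9 = 1e9 / MTBF
λ = 1 / 47033 ≈ 2.126e-05 failures/hour
FIT = 1e9 / 47033 ≈ 21262 failures per 1e9 hours (nearest whole number)

λ = 2.126e-05 /h, FIT = 21262


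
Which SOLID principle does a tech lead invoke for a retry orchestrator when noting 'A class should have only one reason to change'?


This describes the Single Responsibility Principle (SRP)

Single Responsibility Principle (SRP)


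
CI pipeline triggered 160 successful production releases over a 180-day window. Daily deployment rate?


Formula: deployments per day = releases / days
= 160 / 180
= 0.889 deploys/day
(equivalently, 6.22 deploys/week)

0.889 deploys/day


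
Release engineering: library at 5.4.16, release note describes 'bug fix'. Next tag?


Current: 5.4.16
Change category: 'bug fix' → patch bump
SemVer rule: patch bump → increment PATCH (MAJOR and MINOR unchanged)
New: 5.4.17

5.4.17


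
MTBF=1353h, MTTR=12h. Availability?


Availability = MTBF / (MTBF + MTTR)
Availability = 1353 / (1353 + 12)
Availability = 1353 / 1365
Availability = 99.1209%

99.1209%


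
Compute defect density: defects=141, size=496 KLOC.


Defect density = defects / KLOC
Defect density = 141 / 496
Defect density = 0.284 defects/KLOC

0.284 defects/KLOC


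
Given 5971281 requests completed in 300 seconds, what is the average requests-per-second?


Formula: throughput = requests / seconds
throughput = 5971281 / 300
throughput = 19904.27 requests/second

19904.27 requests/second


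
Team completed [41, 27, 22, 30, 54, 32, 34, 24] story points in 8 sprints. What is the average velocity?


Formula: Avg velocity = Total points / Number of sprints
Points: [41, 27, 22, 30, 54, 32, 34, 24]
Sum = 41 + 27 + 22 + 30 + 54 + 32 + 34 + 24 = 264
Avg velocity = 264 / 8 = 33.0 points/sprint

33.0 points/sprint


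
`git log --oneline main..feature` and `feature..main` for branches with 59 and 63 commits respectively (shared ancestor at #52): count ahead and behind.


Common ancestor: commit #52
feature commits after divergence: 59 - 52 = 7
main commits after divergence: 63 - 52 = 11
feature is 7 commits ahead of main
main is 11 commits ahead of feature

feature ahead: 7, main ahead: 11


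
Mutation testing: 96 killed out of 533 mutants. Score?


Mutation score = killed / total * 100
Mutation score = 96 / 533 * 100
Mutation score = 18.01%

18.01%


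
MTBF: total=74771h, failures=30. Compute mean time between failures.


Formula: MTBF = Total operating time / Number of failures
MTBF = 74771 / 30
MTBF = 2492.37 hours

2492.37 hours


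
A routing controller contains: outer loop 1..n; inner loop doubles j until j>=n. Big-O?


Reasoning: linear outer times logarithmic inner
Complexity: O(n log n)

O(n log n)


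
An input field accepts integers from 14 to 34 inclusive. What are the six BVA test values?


Range: [14, 34]
Boundaries: just below min, min, min+1, max-1, max, just above max
Values: [13, 14, 15, 33, 34, 35]

[13, 14, 15, 33, 34, 35]


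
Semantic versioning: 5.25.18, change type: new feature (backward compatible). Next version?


Current: 5.25.18
Change category: 'new feature (backward compatible)' → minor bump
SemVer rule: minor bump → increment MINOR, reset PATCH to 0 (MAJOR unchanged)
New: 5.26.0

5.26.0


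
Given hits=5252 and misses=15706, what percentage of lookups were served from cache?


Formula: hit rate = hits / (hits + misses) * 100
hit rate = 5252 / (5252 + 15706) * 100
hit rate = 5252 / 20958 * 100
hit rate = 25.06%

25.06%


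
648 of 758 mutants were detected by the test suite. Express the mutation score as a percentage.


Mutation score = killed / total * 100
Mutation score = 648 / 758 * 100
Mutation score = 85.49%

85.49%


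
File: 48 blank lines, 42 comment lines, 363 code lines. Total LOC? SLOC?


Total LOC = blank + comment + code
Total LOC = 48 + 42 + 363 = 453
SLOC (source only) = code = 363

Total LOC: 453, SLOC: 363


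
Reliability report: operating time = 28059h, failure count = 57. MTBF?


Formula: MTBF = Total operating time / Number of failures
MTBF = 28059 / 57
MTBF = 492.26 hours

492.26 hours


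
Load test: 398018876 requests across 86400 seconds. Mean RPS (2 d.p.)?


Formula: throughput = requests / seconds
throughput = 398018876 / 86400
throughput = 4606.7 requests/second

4606.7 requests/second


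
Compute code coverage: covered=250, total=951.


Coverage = covered / total * 100
Coverage = 250 / 951 * 100
Coverage = 26.29%

26.29%


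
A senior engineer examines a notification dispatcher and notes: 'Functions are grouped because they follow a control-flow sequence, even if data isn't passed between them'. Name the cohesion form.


Reasoning: Grouped by order of execution within a routine, not by data flow
Type: Procedural cohesion

Procedural cohesion


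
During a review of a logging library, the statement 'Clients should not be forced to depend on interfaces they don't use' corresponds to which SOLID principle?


This describes the Interface Segregation Principle (ISP)

Interface Segregation Principle (ISP)


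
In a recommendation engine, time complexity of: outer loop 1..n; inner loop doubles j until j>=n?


Reasoning: linear outer times logarithmic inner
Complexity: O(n log n)

O(n log n)


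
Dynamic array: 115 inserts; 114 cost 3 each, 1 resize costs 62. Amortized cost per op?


Formula: Amortized cost = Total cost / Operations
Total cost = (114 * 3) + (1 * 62)
Total cost = 342 + 62 = 404
Amortized = 404 / 115 = 3.513

3.513


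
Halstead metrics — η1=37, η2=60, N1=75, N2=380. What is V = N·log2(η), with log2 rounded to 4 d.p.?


Formula: V = N * log2(η), where N = N1 + N2 and η = η1 + η2
η = 37 + 60 = 97
N = 75 + 380 = 455
log2(97) ≈ 6.5999
V = 455 * 6.5999 = 3002.95

3002.95


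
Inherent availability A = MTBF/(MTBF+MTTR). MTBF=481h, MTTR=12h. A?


Availability = MTBF / (MTBF + MTTR)
Availability = 481 / (481 + 12)
Availability = 481 / 493
Availability = 97.5659%

97.5659%


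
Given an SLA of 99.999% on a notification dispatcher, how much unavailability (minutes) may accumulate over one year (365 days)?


Formula: allowed downtime = period * (100 - SLA) / 100
Period (year (365 days)) = 525600 minutes
Unavailability fraction = (100 - 99.999) / 100
Allowed downtime = 525600 * (100 - 99.999) / 100
Allowed downtime = 5.256 minutes

5.256 minutes


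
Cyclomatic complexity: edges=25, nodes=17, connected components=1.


Formula: V(G) = E - N + 2P
V(G) = 25 - 17 + 2*1
V(G) = 8 + 2
V(G) = 10

10


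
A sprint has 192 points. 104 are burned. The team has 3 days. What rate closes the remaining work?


Formula: Required rate = Remaining points / Days left
Remaining = 192 - 104 = 88 points
Required rate = 88 / 3 = 29.33 points/day

29.33 points/day


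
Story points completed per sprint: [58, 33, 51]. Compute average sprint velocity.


Formula: Avg velocity = Total points / Number of sprints
Points: [58, 33, 51]
Sum = 58 + 33 + 51 = 142
Avg velocity = 142 / 3 = 47.33 points/sprint

47.33 points/sprint


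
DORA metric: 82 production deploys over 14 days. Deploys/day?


Formula: deployments per day = releases / days
= 82 / 14
= 5.857 deploys/day
(equivalently, 41.0 deploys/week)

5.857 deploys/day


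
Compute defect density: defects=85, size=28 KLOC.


Defect density = defects / KLOC
Defect density = 85 / 28
Defect density = 3.036 defects/KLOC

3.036 defects/KLOC


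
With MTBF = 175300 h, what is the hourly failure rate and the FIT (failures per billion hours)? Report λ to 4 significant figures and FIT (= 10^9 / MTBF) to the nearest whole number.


Formula: λ = 1 / MTBF; FIT = λ × 1e9 = 1e9 / MTBF
λ = 1 / 175300 ≈ 5.705e-06 failures/hour
FIT = 1e9 / 175300 ≈ 5705 failures per 1e9 hours (nearest whole number)

λ = 5.705e-06 /h, FIT = 5705


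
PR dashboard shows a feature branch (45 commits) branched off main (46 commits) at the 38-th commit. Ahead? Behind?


Common ancestor: commit #38
feature commits after divergence: 45 - 38 = 7
main commits after divergence: 46 - 38 = 8
feature is 7 commits ahead of main
main is 8 commits ahead of feature

feature ahead: 7, main ahead: 8


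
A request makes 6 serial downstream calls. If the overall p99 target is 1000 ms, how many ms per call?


Formula: per_stage = total_budget / stages
per_stage = 1000 / 6
per_stage = 166.67 ms

166.67 ms


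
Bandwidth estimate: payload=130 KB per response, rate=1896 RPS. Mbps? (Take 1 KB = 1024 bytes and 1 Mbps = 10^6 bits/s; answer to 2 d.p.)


Formula: Mbps = payload_bytes * RPS * 8 / 1e6
Payload per request = 130 KB = 130 * 1024 = 133120 bytes
Total bytes/sec = 133120 * 1896 = 252395520
Total bits/sec = 252395520 * 8 = 2019164160
Mbps = 2019164160 / 1e6 = 2019.16

2019.16 Mbps


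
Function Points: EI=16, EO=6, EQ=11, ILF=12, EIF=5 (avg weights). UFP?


UFP = EI*4 + EO*5 + EQ*4 + ILF*10 + EIF*7
UFP = 16*4 + 6*5 + 11*4 + 12*10 + 5*7
UFP = 64 + 30 + 44 + 120 + 35
UFP = 293

293


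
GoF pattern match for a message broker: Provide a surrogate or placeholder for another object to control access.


This matches the Proxy pattern

Proxy


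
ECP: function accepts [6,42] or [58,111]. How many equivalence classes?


Valid ranges: [6,42] and [58,111]
Class 1: x < 6 — invalid
Class 2: 6 ≤ x ≤ 42 — valid
Class 3: 42 < x < 58 — invalid (gap between ranges)
Class 4: 58 ≤ x ≤ 111 — valid
Class 5: x > 111 — invalid
Total equivalence classes: 5

5 equivalence classes


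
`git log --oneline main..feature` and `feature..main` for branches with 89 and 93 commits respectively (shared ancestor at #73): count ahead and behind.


Common ancestor: commit #73
feature commits after divergence: 89 - 73 = 16
main commits after divergence: 93 - 73 = 20
feature is 16 commits ahead of main
main is 20 commits ahead of feature

feature ahead: 16, main ahead: 20


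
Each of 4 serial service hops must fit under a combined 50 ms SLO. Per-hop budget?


Formula: per_stage = total_budget / stages
per_stage = 50 / 4
per_stage = 12.5 ms

12.5 ms


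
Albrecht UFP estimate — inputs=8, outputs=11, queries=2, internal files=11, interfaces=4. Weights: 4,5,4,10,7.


UFP = EI*4 + EO*5 + EQ*4 + ILF*10 + EIF*7
UFP = 8*4 + 11*5 + 2*4 + 11*10 + 4*7
UFP = 32 + 55 + 8 + 110 + 28
UFP = 233

233
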